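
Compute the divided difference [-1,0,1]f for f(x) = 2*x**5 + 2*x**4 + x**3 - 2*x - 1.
2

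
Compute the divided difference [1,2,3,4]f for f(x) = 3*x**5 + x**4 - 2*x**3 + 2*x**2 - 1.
203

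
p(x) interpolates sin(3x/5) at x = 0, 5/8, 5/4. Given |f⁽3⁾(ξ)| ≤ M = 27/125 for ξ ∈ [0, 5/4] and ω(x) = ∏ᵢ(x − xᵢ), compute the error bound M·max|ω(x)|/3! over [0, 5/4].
sqrt(3)/512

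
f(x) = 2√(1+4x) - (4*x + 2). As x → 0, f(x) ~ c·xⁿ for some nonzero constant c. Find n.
2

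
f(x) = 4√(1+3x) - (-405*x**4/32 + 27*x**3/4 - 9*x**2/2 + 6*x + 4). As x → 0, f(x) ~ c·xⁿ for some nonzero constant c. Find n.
5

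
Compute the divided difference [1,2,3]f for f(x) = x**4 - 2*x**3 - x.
13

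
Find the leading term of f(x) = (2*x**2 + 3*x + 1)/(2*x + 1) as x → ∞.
x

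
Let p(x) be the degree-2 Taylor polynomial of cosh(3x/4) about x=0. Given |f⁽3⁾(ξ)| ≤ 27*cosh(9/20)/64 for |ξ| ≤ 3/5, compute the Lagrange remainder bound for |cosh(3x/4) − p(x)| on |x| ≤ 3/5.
243*cosh(9/20)/16000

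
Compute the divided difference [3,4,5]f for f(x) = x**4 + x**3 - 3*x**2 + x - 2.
106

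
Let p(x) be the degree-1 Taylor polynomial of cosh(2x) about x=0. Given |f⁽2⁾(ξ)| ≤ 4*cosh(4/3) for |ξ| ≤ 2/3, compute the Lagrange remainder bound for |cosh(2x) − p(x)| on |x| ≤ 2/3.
8*cosh(4/3)/9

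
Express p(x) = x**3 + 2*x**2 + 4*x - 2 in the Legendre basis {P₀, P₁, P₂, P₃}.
(-4/3)P₀ + (23/5)P₁ + (4/3)P₂ + (2/5)P₃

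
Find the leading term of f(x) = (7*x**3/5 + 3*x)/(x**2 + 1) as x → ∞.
7*x/5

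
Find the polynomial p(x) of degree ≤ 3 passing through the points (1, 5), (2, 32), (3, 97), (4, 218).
3*x**3 + x**2 + 3*x - 2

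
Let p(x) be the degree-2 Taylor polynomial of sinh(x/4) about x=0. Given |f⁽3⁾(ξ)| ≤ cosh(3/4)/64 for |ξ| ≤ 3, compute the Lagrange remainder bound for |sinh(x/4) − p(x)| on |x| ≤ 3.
9*cosh(3/4)/128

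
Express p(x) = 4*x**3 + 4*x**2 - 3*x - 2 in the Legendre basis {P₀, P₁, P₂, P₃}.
(-2/3)P₀ + (-3/5)P₁ + (8/3)P₂ + (8/5)P₃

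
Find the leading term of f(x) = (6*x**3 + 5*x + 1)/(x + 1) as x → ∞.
6*x**2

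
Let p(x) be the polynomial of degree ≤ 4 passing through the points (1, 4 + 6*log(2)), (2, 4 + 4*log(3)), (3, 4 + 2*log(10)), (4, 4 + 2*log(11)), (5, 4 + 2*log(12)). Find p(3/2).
4 + log(81*11**(7/16)*2**(25/64)*3**(19/64)*5**(29/32)/25)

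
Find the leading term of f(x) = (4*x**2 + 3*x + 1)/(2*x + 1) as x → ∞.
2*x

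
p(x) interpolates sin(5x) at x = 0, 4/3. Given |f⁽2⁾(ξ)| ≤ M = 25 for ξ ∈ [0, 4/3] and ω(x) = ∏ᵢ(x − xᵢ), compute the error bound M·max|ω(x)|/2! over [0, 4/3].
50/9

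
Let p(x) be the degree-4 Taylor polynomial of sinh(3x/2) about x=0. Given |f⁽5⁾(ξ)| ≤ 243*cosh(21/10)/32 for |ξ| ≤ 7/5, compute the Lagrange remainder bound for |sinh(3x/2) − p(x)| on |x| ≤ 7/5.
1361367*cosh(21/10)/4000000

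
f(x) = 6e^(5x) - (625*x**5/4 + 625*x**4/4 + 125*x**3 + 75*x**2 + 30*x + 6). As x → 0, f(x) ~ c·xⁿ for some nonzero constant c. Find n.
6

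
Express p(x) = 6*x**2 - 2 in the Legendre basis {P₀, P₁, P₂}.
(4)P₂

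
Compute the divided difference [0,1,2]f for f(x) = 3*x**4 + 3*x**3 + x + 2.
30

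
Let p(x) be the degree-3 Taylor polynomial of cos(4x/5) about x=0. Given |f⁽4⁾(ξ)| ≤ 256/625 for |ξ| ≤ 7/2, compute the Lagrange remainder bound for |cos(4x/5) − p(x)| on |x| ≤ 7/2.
4802/1875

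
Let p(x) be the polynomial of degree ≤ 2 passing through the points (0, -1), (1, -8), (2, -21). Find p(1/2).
-15/4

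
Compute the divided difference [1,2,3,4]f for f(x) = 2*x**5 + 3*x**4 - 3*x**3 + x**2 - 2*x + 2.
157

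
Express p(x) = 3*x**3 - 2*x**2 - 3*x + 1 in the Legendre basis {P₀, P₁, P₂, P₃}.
(1/3)P₀ + (-6/5)P₁ + (-4/3)P₂ + (6/5)P₃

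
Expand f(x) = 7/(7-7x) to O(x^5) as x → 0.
1 + x + x**2 + x**3 + x**4 + O(x**5)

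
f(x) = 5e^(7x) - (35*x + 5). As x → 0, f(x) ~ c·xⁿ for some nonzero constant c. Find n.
2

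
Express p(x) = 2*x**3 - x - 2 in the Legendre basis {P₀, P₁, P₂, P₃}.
(-2)P₀ + (1/5)P₁ + (4/5)P₃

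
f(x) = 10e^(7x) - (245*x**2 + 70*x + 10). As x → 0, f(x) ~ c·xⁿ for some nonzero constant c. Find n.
3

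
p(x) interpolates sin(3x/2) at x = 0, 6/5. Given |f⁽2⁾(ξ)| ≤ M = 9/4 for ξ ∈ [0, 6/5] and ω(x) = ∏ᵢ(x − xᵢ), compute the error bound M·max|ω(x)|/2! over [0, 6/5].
81/200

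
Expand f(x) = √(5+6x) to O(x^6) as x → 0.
sqrt(5) + 3*sqrt(5)*x/5 - 9*sqrt(5)*x**2/50 + 27*sqrt(5)*x**3/250 - 81*sqrt(5)*x**4/1000 + 1701*sqrt(5)*x**5/25000 + O(x**6)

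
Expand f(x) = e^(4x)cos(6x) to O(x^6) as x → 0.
1 + 4*x - 10*x**2 - 184*x**3/3 - 238*x**4/3 + 488*x**5/15 + O(x**6)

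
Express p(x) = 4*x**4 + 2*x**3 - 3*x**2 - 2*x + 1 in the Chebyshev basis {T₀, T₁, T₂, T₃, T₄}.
T₀ + (-1/2)T₁ + (1/2)T₂ + (1/2)T₃ + (1/2)T₄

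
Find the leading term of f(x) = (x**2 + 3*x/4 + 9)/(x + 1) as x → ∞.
x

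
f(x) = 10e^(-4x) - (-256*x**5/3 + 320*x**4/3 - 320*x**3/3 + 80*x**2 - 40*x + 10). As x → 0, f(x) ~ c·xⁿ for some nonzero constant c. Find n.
6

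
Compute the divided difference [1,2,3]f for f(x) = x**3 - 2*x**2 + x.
4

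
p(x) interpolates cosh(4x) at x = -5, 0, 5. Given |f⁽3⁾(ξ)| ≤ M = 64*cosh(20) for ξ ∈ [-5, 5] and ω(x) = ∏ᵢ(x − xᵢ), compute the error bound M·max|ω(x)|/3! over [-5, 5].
8000*sqrt(3)*cosh(20)/27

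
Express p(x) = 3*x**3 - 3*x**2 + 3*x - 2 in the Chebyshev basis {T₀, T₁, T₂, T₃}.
(-7/2)T₀ + (21/4)T₁ + (-3/2)T₂ + (3/4)T₃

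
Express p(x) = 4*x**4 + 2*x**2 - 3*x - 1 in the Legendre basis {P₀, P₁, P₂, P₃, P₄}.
(7/15)P₀ + (-3)P₁ + (76/21)P₂ + (32/35)P₄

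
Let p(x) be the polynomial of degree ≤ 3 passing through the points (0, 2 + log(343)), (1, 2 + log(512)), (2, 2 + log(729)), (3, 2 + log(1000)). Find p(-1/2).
2 + log(257298363*2**(3/8)*3**(7/8)*5**(1/16)*7**(9/16)/10485760)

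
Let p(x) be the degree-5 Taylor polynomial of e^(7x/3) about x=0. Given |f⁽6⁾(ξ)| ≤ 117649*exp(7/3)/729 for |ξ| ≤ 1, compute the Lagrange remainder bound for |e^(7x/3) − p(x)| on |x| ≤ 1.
117649*exp(7/3)/524880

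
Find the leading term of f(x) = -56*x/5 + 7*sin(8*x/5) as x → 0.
-1792*x**3/375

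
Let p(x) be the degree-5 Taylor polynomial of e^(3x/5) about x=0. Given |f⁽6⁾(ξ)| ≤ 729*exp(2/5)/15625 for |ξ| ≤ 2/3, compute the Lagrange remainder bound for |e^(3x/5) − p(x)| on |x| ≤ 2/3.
4*exp(2/5)/703125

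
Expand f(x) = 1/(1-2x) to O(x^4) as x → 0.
1 + 2*x + 4*x**2 + 8*x**3 + O(x**4)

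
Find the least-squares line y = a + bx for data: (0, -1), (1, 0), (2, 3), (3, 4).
a = -6/5, b = 9/5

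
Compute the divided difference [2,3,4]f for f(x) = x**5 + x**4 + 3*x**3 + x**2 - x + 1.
368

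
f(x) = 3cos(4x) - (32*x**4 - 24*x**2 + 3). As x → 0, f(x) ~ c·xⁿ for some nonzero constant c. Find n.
6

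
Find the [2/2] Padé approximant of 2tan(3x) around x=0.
6*x/(1 - 3*x**2)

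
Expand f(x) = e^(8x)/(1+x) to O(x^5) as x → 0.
1 + 7*x + 25*x**2 + 181*x**3/3 + 331*x**4/3 + O(x**5)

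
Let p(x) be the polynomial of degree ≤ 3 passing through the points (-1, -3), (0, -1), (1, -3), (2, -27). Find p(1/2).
-3/8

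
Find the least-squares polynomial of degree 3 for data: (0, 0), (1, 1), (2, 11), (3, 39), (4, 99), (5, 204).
-1/6 + (559/252)x + (-215/84)x² + (37/18)x³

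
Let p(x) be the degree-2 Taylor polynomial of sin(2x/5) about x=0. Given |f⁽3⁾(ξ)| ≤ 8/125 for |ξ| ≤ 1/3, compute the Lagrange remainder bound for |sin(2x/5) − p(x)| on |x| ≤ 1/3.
4/10125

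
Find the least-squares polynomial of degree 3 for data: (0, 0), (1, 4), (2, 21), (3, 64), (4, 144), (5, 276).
-1/21 + (122/63)x + (2/21)x² + (19/9)x³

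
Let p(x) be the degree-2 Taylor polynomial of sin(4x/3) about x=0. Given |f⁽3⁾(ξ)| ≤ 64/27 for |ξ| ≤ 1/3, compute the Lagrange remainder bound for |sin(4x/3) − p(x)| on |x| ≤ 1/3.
32/2187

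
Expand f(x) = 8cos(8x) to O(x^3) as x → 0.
8 - 256*x**2 + O(x**3)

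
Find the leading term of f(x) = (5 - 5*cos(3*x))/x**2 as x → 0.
45/2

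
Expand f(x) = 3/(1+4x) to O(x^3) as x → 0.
3 - 12*x + 48*x**2 + O(x**3)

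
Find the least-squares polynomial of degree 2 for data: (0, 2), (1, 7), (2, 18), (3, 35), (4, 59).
73/35 + (57/35)x + (22/7)x²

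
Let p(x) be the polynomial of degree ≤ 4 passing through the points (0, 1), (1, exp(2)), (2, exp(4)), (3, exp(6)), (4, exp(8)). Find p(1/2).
-5*exp(8)/128 - 35*exp(4)/64 + 35/128 + 35*exp(2)/32 + 7*exp(6)/32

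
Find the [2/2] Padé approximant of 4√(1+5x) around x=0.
(125*x**2/4 + 25*x + 4)/(25*x**2/16 + 15*x/4 + 1)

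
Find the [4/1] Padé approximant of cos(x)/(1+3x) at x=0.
(x**4/24 - x**2/2 + 1)/(3*x + 1)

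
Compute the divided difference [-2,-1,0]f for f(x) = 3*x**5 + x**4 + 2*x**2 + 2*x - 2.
-36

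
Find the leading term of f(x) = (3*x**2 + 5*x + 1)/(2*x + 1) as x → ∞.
3*x/2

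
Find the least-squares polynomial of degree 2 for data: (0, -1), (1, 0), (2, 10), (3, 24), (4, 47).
-8/7 + (-12/7)x + (24/7)x²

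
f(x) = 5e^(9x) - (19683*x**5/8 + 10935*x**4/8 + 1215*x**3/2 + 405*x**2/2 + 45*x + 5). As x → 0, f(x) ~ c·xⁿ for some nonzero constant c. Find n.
6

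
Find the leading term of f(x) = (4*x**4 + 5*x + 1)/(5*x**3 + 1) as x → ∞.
4*x/5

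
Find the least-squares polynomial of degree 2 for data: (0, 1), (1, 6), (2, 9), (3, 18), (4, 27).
7/5 + (12/5)x + x²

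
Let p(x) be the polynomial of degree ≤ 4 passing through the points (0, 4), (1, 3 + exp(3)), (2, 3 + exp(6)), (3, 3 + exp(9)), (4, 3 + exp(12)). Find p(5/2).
-5*exp(12)/128 - 5*exp(3)/32 + 387/128 + 45*exp(6)/64 + 15*exp(9)/32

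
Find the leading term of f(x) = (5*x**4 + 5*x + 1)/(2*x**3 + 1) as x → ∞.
5*x/2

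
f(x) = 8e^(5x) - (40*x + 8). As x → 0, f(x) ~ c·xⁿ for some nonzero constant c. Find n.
2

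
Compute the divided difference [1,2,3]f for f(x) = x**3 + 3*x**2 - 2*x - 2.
9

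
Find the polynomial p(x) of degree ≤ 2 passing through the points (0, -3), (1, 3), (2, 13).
2*x**2 + 4*x - 3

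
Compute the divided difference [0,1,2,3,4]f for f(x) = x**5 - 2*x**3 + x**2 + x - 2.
10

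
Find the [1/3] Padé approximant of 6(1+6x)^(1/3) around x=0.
(30*x + 6)/(8*x**3/3 - 2*x**2 + 3*x + 1)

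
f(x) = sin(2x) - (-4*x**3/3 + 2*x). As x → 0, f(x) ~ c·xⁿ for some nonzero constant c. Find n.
5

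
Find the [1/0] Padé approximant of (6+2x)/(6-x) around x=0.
x/2 + 1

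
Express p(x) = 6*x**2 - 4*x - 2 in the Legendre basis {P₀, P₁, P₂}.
(-4)P₁ + (4)P₂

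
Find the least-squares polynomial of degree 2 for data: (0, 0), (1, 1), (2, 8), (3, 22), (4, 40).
-1/7 + (-113/70)x + (41/14)x²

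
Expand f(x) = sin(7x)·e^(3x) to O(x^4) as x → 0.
7*x + 21*x**2 - 77*x**3/3 + O(x**4)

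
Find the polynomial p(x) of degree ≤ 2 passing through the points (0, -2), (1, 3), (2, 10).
x**2 + 4*x - 2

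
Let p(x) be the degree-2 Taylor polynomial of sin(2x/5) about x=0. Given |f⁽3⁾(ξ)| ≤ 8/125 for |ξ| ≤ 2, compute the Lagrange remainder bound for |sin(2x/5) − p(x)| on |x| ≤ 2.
32/375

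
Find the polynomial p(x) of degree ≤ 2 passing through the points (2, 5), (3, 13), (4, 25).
2*x**2 - 2*x + 1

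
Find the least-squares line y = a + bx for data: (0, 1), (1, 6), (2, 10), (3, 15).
a = 11/10, b = 23/5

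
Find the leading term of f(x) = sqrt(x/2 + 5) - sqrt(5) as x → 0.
sqrt(5)*x/20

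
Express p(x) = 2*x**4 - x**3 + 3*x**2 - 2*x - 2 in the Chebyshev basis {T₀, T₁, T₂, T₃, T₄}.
(1/4)T₀ + (-11/4)T₁ + (5/2)T₂ + (-1/4)T₃ + (1/4)T₄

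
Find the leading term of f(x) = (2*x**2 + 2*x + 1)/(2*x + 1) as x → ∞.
x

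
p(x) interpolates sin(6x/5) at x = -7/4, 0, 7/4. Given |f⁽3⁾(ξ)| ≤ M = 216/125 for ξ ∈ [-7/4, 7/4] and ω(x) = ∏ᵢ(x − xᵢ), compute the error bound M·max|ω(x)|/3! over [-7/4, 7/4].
343*sqrt(3)/1000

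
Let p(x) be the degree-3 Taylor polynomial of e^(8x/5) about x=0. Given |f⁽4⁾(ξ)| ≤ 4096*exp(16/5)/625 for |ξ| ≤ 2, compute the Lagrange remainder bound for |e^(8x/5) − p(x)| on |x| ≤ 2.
8192*exp(16/5)/1875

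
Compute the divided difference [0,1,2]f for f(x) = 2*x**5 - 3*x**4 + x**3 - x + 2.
12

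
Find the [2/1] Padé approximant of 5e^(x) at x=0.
(5*x**2/6 + 10*x/3 + 5)/(1 - x/3)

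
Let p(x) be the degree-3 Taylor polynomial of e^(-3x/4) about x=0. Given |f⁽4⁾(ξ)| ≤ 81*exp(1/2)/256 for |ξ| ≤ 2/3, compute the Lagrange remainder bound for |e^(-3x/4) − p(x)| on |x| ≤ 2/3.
exp(1/2)/384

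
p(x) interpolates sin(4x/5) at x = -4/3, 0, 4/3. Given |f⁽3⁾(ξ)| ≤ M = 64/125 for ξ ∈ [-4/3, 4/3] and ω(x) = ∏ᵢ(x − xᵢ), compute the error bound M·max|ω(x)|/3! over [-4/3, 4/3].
4096*sqrt(3)/91125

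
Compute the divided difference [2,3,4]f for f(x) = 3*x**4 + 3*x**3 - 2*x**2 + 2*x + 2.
190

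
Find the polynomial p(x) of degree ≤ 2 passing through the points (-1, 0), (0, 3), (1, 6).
3*x + 3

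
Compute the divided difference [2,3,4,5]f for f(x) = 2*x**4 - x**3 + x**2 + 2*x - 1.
27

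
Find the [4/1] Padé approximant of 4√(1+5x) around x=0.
(375*x**4/32 - 25*x**3/2 + 45*x**2/2 + 24*x + 4)/(7*x/2 + 1)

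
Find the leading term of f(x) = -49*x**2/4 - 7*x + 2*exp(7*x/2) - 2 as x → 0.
343*x**3/24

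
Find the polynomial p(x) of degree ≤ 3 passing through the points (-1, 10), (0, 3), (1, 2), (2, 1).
-x**3 + 3*x**2 - 3*x + 3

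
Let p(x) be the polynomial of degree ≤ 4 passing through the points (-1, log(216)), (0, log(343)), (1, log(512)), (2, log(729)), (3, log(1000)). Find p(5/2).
log(729*2**(25/32)*3382626068196259438991546630859375**(3/128)*7**(21/32)/32)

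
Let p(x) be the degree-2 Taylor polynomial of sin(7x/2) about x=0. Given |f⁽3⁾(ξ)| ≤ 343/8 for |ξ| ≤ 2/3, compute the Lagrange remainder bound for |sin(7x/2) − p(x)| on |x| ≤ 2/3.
343/162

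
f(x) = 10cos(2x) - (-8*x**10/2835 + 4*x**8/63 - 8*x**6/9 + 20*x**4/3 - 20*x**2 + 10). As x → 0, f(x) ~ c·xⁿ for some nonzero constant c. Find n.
12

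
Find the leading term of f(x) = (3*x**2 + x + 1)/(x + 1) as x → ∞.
3*x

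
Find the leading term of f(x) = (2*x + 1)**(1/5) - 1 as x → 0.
2*x/5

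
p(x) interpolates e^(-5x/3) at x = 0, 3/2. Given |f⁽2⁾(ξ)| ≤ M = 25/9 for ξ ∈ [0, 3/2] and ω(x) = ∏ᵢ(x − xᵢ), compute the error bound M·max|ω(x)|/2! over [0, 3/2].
25/32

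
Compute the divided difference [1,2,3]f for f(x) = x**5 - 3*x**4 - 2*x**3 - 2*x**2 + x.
1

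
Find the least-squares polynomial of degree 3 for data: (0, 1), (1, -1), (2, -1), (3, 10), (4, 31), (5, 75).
20/21 + (-185/126)x + (-31/21)x² + (17/18)x³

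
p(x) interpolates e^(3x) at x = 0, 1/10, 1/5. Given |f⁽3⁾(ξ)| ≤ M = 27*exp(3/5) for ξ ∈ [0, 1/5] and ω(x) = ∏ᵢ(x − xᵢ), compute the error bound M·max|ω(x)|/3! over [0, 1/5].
sqrt(3)*exp(3/5)/1000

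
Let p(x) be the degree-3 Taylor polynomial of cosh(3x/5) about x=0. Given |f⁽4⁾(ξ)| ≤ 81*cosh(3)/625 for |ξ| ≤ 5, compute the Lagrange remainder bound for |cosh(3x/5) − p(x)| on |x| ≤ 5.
27*cosh(3)/8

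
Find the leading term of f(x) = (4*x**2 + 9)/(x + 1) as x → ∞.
4*x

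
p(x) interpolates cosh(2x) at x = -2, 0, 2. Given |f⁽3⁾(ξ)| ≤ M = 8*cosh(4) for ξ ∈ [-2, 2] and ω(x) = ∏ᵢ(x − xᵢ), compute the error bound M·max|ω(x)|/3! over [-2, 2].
64*sqrt(3)*cosh(4)/27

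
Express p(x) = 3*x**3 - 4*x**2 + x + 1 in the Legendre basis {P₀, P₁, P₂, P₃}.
(-1/3)P₀ + (14/5)P₁ + (-8/3)P₂ + (6/5)P₃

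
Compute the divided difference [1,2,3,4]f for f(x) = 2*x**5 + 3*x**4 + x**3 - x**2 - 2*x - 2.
161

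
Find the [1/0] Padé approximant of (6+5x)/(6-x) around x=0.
x + 1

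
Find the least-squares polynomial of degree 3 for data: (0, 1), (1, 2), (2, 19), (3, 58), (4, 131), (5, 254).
40/63 + (-1/54)x + (37/63)x² + (103/54)x³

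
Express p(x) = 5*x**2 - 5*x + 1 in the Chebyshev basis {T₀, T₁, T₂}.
(7/2)T₀ + (-5)T₁ + (5/2)T₂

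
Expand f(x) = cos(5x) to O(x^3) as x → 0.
1 - 25*x**2/2 + O(x**3)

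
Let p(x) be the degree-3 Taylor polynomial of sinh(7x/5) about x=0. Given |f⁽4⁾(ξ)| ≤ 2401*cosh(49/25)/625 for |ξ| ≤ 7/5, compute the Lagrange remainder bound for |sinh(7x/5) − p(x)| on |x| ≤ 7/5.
5764801*cosh(49/25)/9375000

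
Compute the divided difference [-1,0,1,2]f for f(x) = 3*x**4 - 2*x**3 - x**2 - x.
4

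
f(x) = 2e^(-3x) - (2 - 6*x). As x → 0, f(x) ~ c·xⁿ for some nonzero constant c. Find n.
2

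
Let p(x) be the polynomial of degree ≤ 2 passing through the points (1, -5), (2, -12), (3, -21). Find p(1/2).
-9/4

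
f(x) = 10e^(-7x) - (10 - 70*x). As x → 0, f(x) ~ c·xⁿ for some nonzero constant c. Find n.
2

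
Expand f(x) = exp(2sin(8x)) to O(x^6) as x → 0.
1 + 16*x + 128*x**2 + 512*x**3 - 188416*x**5/15 + O(x**6)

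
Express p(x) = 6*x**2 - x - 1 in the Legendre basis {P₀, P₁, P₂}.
P₀ - P₁ + (4)P₂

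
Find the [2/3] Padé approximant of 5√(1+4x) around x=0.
(35*x**2 + 28*x + 5)/(-2*x**3/5 + 9*x**2/5 + 18*x/5 + 1)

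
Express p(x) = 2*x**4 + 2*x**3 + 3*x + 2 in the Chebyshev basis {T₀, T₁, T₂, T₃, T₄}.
(11/4)T₀ + (9/2)T₁ + T₂ + (1/2)T₃ + (1/4)T₄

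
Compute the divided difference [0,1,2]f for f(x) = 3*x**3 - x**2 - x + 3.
8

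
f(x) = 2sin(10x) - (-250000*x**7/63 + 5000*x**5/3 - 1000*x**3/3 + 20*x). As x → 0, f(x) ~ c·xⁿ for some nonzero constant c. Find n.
9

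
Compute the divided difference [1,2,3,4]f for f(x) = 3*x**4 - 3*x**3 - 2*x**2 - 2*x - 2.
27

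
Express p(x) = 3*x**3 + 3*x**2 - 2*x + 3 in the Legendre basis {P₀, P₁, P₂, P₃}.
(4)P₀ + (-1/5)P₁ + (2)P₂ + (6/5)P₃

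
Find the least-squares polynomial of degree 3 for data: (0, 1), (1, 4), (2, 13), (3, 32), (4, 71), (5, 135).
58/63 + (631/189)x + (-275/252)x² + (125/108)x³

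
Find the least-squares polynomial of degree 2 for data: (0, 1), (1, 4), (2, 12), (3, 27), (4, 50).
46/35 + (-93/70)x + (47/14)x²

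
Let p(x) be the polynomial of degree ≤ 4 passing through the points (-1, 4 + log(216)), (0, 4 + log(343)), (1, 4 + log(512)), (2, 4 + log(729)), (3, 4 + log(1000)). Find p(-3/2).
4 + log(17179869184*2**(25/32)*3**(121/128)*5**(105/128)*7**(5/32)/2542277241)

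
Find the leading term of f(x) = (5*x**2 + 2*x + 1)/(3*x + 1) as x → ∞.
5*x/3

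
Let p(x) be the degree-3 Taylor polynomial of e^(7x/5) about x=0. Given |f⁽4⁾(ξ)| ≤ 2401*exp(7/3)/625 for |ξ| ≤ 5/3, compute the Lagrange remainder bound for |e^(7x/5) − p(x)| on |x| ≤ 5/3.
2401*exp(7/3)/1944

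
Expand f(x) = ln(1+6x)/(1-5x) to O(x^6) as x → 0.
6*x + 12*x**2 + 132*x**3 + 336*x**4 + 16176*x**5/5 + O(x**6)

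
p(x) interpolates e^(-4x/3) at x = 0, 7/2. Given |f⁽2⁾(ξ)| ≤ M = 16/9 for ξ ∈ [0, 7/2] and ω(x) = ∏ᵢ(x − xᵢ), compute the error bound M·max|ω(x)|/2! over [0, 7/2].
49/18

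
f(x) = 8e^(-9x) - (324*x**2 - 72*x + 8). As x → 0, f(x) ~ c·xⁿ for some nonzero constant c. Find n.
3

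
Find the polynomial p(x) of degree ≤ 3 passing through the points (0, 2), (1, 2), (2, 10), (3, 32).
x**3 + x**2 - 2*x + 2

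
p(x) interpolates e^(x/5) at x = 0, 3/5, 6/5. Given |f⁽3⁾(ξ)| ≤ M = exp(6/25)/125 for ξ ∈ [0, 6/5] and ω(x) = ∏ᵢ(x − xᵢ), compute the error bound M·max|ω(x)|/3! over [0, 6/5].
sqrt(3)*exp(6/25)/15625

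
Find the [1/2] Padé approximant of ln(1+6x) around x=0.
6*x/(-3*x**2 + 3*x + 1)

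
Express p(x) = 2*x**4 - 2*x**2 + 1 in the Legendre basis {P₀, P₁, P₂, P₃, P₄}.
(11/15)P₀ + (-4/21)P₂ + (16/35)P₄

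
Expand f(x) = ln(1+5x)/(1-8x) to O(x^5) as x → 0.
5*x + 55*x**2/2 + 785*x**3/3 + 23245*x**4/12 + O(x**5)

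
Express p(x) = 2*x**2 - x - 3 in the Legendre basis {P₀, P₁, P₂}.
(-7/3)P₀ - P₁ + (4/3)P₂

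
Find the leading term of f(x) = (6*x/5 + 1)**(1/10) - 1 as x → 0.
3*x/25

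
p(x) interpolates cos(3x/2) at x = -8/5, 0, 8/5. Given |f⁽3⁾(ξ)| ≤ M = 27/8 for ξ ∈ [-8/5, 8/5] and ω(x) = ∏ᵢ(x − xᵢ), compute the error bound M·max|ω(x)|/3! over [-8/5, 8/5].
64*sqrt(3)/125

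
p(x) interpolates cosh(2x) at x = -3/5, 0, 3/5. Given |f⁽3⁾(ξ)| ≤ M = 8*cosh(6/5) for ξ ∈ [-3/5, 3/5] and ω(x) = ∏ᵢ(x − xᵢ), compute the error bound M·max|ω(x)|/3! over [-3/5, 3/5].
8*sqrt(3)*cosh(6/5)/125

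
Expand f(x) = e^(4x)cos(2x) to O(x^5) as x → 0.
1 + 4*x + 6*x**2 + 8*x**3/3 - 14*x**4/3 + O(x**5)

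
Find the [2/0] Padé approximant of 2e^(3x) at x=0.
9*x**2 + 6*x + 2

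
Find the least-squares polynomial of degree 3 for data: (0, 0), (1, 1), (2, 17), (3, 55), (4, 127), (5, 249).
-41/126 + (155/756)x + (19/126)x² + (211/108)x³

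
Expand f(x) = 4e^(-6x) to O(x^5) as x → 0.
4 - 24*x + 72*x**2 - 144*x**3 + 216*x**4 + O(x**5)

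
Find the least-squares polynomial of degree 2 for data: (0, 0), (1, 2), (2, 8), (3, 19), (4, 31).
-8/35 + (53/70)x + (25/14)x²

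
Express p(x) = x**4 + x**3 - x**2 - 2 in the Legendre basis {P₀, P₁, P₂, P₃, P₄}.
(-32/15)P₀ + (3/5)P₁ + (-2/21)P₂ + (2/5)P₃ + (8/35)P₄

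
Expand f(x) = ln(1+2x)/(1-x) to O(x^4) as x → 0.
2*x + 8*x**3/3 + O(x**4)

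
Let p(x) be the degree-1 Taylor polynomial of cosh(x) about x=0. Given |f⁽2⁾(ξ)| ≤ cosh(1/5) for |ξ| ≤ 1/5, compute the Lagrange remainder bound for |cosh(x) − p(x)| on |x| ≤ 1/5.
cosh(1/5)/50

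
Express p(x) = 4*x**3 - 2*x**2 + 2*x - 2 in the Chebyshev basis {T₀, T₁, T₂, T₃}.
(-3)T₀ + (5)T₁ - T₂ + T₃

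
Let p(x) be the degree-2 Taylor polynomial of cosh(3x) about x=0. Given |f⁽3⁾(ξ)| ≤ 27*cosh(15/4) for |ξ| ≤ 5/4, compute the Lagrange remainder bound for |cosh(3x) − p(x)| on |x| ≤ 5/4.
1125*cosh(15/4)/128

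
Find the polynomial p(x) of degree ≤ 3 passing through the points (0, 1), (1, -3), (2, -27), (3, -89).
-3*x**3 - x**2 + 1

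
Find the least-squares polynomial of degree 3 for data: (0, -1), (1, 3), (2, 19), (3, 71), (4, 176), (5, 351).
-13/18 + (187/108)x + (-37/18)x² + (341/108)x³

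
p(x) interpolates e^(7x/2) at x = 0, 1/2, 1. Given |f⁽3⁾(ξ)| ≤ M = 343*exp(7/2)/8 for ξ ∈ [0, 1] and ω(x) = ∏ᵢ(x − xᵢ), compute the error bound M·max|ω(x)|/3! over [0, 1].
343*sqrt(3)*exp(7/2)/1728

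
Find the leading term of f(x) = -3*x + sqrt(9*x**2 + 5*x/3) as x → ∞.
5/18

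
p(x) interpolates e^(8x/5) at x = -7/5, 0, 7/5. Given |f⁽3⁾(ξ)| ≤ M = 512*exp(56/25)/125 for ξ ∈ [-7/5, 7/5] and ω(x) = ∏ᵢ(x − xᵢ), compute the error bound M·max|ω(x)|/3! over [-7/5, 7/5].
175616*sqrt(3)*exp(56/25)/421875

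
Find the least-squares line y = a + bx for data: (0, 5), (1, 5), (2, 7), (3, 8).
a = 23/5, b = 11/10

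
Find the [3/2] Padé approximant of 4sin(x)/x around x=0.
(4 - 7*x**2/15)/(x**2/20 + 1)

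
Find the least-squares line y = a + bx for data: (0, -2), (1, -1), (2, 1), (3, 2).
a = -21/10, b = 7/5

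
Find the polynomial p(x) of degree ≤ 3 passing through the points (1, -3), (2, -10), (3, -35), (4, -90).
-2*x**3 + 3*x**2 - 2*x - 2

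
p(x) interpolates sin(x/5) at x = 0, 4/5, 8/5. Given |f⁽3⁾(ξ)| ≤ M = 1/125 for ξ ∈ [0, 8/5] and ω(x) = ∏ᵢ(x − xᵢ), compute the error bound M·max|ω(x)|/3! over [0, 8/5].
64*sqrt(3)/421875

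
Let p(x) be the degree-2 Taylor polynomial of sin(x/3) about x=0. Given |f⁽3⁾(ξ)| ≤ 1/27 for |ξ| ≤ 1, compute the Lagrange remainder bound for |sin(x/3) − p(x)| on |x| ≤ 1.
1/162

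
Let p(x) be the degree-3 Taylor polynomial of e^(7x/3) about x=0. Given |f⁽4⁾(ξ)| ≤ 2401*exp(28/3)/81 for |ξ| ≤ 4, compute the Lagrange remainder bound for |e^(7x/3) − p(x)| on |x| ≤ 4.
76832*exp(28/3)/243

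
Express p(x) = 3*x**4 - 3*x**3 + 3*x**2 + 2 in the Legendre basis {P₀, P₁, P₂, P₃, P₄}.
(18/5)P₀ + (-9/5)P₁ + (26/7)P₂ + (-6/5)P₃ + (24/35)P₄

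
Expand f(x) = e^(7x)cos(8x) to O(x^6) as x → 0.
1 + 7*x - 15*x**2/2 - 1001*x**3/6 - 12319*x**4/24 - 59353*x**5/120 + O(x**6)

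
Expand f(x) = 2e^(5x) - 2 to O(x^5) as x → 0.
10*x + 25*x**2 + 125*x**3/3 + 625*x**4/12 + O(x**5)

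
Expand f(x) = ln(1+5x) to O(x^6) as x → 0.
5*x - 25*x**2/2 + 125*x**3/3 - 625*x**4/4 + 625*x**5 + O(x**6)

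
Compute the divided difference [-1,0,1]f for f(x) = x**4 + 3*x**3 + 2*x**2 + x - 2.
3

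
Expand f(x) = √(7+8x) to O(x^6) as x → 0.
sqrt(7) + 4*sqrt(7)*x/7 - 8*sqrt(7)*x**2/49 + 32*sqrt(7)*x**3/343 - 160*sqrt(7)*x**4/2401 + 128*sqrt(7)*x**5/2401 + O(x**6)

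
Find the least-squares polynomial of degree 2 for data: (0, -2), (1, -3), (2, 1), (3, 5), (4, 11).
-12/5 + (-3/5)x + x²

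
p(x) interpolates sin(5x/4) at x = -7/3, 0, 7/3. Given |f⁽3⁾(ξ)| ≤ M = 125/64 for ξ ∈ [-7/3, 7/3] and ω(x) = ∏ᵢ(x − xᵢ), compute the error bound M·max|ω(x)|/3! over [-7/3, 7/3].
42875*sqrt(3)/46656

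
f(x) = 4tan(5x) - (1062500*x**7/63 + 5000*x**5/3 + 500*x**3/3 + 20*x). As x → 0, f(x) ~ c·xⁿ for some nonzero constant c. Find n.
9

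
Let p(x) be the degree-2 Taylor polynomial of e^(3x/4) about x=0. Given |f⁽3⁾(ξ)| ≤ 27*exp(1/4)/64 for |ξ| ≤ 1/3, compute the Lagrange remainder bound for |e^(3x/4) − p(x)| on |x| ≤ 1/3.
exp(1/4)/384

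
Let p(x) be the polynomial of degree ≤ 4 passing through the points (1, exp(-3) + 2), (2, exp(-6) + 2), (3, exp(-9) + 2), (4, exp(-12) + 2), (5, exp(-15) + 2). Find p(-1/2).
(-2772*exp(9) - 1540*exp(3) + 315 + 2970*exp(6) + 1155*exp(12) + 256*exp(15))*exp(-15)/128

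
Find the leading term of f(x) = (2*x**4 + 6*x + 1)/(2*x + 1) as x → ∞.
x**3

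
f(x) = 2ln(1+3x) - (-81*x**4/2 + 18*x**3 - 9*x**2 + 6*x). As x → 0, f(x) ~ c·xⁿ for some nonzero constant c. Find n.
5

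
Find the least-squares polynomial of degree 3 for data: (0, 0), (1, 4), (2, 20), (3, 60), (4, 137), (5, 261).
1/18 + (1223/756)x + (53/252)x² + (107/54)x³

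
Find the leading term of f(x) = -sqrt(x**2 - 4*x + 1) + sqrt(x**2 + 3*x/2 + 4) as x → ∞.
11/4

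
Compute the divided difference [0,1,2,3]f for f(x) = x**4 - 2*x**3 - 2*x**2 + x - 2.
4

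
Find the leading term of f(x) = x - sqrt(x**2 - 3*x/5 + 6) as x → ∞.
3/10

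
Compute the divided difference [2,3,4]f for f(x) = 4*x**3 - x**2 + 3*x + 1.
35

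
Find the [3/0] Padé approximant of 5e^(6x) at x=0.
180*x**3 + 90*x**2 + 30*x + 5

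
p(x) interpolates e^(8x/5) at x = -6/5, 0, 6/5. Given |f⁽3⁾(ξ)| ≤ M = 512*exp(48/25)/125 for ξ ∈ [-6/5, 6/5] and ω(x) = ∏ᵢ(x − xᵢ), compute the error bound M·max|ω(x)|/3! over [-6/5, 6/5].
4096*sqrt(3)*exp(48/25)/15625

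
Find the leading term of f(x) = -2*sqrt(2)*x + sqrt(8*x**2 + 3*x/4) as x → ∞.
3*sqrt(2)/32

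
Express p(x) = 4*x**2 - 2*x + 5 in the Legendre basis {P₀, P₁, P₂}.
(19/3)P₀ + (-2)P₁ + (8/3)P₂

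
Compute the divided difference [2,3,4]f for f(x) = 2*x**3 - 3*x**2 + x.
15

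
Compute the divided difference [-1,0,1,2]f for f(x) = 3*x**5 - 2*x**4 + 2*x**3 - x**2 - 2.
13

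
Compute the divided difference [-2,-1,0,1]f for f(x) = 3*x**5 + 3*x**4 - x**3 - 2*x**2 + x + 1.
8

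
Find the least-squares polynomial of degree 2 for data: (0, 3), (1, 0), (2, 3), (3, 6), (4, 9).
81/35 + (-57/35)x + (6/7)x²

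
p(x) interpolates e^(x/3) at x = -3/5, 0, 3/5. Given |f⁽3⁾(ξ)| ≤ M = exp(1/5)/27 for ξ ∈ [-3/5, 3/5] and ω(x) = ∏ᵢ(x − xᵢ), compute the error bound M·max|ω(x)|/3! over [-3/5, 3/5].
sqrt(3)*exp(1/5)/3375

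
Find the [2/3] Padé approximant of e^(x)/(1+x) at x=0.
(13*x**2/140 + 18*x/35 + 1)/(8*x**3/105 - 57*x**2/140 + 18*x/35 + 1)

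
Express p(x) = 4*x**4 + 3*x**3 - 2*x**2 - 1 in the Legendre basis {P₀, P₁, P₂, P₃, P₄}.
(-13/15)P₀ + (9/5)P₁ + (20/21)P₂ + (6/5)P₃ + (32/35)P₄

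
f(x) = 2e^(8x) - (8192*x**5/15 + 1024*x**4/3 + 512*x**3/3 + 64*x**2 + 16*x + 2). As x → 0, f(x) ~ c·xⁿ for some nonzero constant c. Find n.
6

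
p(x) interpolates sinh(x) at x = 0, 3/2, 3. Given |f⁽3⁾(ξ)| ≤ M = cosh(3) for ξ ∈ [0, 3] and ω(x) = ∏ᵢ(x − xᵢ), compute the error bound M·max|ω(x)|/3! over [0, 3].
sqrt(3)*cosh(3)/8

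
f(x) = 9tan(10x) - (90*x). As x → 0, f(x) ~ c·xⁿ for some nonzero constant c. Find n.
3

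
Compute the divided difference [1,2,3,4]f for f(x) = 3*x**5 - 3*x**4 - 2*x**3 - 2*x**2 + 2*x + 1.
163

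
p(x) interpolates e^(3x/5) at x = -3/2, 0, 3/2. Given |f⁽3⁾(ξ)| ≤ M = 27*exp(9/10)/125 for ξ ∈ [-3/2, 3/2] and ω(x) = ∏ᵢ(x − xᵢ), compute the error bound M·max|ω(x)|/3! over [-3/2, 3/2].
27*sqrt(3)*exp(9/10)/1000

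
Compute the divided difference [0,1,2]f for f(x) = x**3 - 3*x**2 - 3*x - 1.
0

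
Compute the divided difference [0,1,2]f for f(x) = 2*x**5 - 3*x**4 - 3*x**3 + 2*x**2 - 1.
2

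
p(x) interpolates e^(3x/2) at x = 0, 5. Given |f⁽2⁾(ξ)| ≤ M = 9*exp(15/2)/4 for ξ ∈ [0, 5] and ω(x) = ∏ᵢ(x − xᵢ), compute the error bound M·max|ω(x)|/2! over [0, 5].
225*exp(15/2)/32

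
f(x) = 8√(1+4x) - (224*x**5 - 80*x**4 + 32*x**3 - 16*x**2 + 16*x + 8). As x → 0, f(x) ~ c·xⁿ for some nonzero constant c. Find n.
6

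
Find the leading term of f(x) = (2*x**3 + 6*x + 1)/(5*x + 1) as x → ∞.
2*x**2/5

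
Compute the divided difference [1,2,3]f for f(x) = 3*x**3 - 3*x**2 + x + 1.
15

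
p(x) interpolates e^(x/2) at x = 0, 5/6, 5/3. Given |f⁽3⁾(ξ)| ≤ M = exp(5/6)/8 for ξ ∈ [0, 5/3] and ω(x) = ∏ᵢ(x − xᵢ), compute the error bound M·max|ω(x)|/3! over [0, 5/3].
125*sqrt(3)*exp(5/6)/46656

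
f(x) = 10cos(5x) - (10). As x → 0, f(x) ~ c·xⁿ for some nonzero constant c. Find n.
2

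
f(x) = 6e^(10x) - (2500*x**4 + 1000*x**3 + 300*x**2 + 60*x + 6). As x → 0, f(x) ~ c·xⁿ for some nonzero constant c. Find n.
5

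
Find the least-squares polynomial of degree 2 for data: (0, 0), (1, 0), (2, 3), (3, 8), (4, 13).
-2/7 + (-1/35)x + (6/7)x²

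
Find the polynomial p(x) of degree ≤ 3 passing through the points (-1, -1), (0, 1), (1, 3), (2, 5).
2*x + 1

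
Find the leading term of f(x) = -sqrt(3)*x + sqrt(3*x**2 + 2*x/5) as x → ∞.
sqrt(3)/15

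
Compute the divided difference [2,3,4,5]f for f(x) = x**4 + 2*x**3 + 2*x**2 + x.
16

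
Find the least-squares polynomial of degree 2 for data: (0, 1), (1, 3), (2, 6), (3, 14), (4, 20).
6/7 + (83/70)x + (13/14)x²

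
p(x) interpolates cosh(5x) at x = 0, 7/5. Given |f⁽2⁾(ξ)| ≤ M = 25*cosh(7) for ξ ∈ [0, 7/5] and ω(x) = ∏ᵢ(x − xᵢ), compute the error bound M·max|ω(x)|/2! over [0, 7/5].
49*cosh(7)/8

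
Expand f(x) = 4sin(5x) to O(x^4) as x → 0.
20*x - 250*x**3/3 + O(x**4)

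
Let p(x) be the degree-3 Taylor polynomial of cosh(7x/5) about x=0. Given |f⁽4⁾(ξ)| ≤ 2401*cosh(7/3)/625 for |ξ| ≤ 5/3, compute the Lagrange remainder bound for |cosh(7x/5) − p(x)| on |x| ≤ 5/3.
2401*cosh(7/3)/1944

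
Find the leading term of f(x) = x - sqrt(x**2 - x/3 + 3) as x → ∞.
1/6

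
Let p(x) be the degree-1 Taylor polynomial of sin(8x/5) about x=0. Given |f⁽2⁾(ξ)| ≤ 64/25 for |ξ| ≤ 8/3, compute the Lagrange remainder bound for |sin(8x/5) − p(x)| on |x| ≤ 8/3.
2048/225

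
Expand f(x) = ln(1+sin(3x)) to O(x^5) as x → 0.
3*x - 9*x**2/2 + 9*x**3/2 - 27*x**4/4 + O(x**5)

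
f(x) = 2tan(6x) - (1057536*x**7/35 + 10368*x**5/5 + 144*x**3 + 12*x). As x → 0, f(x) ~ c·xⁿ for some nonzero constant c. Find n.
9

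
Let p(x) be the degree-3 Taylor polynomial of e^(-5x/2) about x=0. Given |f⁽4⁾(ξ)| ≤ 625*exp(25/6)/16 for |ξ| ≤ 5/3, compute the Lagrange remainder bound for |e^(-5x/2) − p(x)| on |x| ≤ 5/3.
390625*exp(25/6)/31104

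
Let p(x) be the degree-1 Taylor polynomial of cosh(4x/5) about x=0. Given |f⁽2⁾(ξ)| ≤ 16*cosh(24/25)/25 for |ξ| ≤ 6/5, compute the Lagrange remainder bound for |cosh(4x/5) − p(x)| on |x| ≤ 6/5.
288*cosh(24/25)/625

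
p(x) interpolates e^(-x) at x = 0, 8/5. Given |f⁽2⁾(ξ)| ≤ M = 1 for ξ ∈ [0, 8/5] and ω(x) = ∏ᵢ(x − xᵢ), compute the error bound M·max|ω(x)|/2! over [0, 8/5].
8/25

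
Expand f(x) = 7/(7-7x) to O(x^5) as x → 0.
1 + x + x**2 + x**3 + x**4 + O(x**5)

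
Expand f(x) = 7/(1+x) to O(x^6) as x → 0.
7 - 7*x + 7*x**2 - 7*x**3 + 7*x**4 - 7*x**5 + O(x**6)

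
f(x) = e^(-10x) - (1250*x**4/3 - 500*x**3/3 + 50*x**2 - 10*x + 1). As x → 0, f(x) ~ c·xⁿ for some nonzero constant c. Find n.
5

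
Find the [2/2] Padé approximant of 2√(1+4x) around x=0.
(10*x**2 + 10*x + 2)/(x**2 + 3*x + 1)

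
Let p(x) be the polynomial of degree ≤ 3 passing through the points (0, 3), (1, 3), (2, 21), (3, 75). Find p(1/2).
15/8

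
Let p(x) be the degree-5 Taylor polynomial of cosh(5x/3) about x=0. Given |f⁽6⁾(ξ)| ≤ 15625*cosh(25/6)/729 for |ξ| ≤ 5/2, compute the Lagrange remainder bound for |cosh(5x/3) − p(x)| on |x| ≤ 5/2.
48828125*cosh(25/6)/6718464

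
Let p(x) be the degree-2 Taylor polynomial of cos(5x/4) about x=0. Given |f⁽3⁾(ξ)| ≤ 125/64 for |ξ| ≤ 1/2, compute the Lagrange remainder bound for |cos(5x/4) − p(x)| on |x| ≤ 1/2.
125/3072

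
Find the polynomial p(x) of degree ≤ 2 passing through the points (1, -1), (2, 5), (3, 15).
2*x**2 - 3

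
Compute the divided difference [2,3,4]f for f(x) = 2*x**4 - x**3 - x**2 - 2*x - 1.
100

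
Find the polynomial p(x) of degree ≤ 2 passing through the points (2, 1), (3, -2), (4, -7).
-x**2 + 2*x + 1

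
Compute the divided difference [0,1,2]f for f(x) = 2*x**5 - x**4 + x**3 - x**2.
25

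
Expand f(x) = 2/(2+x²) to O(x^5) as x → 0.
1 - x**2/2 + x**4/4 + O(x**5)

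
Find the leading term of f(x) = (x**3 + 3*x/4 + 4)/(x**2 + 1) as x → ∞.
x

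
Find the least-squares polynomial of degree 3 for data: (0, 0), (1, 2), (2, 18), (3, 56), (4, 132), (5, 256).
-8/63 + (106/189)x + (5/126)x² + (109/54)x³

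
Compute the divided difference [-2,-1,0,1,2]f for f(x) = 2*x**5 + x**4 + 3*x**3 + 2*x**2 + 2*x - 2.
1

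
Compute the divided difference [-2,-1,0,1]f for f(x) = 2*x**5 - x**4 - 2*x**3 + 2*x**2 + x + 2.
10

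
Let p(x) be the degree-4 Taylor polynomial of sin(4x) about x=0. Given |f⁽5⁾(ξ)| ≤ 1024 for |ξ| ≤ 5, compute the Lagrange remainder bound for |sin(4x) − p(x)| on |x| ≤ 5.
80000/3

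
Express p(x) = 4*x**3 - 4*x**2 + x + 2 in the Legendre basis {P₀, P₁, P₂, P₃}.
(2/3)P₀ + (17/5)P₁ + (-8/3)P₂ + (8/5)P₃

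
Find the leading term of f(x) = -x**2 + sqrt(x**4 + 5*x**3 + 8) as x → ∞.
5*x/2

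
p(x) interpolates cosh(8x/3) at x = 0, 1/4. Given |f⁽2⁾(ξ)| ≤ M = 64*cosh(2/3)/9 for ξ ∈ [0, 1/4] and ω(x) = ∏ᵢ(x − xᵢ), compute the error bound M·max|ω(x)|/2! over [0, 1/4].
cosh(2/3)/18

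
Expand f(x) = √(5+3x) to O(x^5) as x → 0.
sqrt(5) + 3*sqrt(5)*x/10 - 9*sqrt(5)*x**2/200 + 27*sqrt(5)*x**3/2000 - 81*sqrt(5)*x**4/16000 + O(x**5)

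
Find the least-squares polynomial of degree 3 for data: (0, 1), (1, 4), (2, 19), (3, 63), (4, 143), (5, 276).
68/63 + (-47/378)x + (5/9)x² + (113/54)x³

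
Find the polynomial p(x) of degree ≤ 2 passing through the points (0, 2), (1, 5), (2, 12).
2*x**2 + x + 2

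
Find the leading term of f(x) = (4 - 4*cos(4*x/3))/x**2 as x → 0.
32/9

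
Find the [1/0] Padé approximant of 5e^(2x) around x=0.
10*x + 5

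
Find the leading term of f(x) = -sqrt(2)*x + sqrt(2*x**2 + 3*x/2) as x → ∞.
3*sqrt(2)/8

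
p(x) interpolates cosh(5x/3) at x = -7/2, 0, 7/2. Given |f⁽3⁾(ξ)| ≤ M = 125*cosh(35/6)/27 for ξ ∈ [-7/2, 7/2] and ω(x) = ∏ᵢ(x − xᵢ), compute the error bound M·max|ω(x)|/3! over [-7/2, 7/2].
42875*sqrt(3)*cosh(35/6)/5832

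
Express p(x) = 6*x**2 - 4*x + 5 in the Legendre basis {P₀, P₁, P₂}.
(7)P₀ + (-4)P₁ + (4)P₂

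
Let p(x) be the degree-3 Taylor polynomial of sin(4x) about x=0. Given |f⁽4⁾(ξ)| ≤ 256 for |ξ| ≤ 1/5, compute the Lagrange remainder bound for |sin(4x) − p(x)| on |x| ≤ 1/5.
32/1875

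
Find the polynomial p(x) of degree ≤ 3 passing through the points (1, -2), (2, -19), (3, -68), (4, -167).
-3*x**3 + 2*x**2 - 2*x + 1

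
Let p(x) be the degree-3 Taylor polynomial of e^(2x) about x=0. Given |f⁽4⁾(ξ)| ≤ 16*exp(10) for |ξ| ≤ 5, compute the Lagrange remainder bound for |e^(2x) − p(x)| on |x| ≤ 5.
1250*exp(10)/3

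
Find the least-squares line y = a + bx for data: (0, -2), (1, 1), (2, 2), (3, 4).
a = -8/5, b = 19/10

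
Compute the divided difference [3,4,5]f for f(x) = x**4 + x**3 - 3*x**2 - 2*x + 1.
106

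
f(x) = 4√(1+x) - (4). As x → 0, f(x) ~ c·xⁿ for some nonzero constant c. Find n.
1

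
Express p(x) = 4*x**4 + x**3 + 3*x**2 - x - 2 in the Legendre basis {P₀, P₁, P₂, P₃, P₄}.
(-1/5)P₀ + (-2/5)P₁ + (30/7)P₂ + (2/5)P₃ + (32/35)P₄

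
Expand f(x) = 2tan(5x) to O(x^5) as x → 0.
10*x + 250*x**3/3 + O(x**5)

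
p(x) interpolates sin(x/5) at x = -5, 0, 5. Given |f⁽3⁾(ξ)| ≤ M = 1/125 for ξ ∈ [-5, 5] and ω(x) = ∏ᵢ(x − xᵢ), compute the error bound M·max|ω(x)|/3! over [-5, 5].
sqrt(3)/27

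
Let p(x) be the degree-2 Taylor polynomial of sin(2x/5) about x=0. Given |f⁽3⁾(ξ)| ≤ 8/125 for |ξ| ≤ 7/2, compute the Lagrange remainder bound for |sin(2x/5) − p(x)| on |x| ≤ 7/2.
343/750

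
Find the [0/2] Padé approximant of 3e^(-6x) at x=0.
3/(18*x**2 + 6*x + 1)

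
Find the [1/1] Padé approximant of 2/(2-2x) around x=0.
1/(1 - x)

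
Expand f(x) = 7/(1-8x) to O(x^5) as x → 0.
7 + 56*x + 448*x**2 + 3584*x**3 + 28672*x**4 + O(x**5)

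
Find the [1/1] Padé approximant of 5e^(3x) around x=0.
(15*x/2 + 5)/(1 - 3*x/2)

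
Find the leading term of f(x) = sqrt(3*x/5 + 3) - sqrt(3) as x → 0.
sqrt(3)*x/10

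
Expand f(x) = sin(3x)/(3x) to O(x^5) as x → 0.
1 - 3*x**2/2 + 27*x**4/40 + O(x**5)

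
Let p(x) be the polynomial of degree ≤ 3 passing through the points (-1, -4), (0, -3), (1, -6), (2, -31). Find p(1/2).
-23/8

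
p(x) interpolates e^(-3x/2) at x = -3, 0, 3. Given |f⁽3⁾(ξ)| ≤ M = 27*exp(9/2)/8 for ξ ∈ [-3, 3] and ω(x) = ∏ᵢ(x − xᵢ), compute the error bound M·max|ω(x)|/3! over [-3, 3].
27*sqrt(3)*exp(9/2)/8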